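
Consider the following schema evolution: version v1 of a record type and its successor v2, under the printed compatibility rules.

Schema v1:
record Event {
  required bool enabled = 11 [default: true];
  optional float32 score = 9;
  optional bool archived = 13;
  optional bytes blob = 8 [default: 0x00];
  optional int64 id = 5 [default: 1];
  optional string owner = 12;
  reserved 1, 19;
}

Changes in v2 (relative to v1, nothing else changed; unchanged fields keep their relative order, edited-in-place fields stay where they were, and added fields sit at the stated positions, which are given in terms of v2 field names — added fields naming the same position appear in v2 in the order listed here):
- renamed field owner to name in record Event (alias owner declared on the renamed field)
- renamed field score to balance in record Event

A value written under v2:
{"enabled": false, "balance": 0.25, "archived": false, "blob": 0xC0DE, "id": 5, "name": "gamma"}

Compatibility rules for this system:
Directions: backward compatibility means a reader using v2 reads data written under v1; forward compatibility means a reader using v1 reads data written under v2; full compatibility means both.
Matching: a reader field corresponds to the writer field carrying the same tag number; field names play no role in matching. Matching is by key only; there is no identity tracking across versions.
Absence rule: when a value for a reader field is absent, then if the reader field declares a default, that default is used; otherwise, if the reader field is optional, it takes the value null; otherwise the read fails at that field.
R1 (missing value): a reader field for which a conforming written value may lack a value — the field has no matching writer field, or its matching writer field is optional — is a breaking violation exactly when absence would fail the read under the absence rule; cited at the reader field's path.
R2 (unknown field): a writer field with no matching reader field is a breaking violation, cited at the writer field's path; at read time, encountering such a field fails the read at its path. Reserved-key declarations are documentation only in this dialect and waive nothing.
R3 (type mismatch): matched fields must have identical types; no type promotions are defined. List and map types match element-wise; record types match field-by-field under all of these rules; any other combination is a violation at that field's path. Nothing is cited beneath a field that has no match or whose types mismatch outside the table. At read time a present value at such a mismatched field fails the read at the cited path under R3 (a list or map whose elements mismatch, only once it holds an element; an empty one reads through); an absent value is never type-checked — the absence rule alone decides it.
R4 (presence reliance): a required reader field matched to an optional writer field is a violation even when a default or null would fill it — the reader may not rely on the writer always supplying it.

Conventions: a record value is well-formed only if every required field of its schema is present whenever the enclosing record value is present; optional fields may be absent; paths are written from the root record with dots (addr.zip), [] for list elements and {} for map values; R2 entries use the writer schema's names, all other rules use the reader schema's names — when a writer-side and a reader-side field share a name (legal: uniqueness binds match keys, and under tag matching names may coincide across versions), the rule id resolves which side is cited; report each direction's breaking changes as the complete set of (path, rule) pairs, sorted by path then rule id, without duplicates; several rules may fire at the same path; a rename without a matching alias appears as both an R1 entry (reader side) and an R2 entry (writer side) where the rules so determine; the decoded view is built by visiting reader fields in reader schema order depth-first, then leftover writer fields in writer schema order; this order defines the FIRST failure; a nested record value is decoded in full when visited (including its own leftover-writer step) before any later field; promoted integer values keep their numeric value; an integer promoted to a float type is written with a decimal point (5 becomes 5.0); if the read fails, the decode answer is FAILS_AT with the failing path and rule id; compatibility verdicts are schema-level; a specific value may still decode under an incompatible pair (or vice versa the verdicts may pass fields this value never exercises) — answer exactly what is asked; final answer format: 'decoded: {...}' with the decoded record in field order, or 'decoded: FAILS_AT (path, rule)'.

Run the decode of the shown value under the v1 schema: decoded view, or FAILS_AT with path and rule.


arrows below run writer -> reader for Event
decode walk for Event under reader schema v1:
  enabled := false
  score := 0.25 (from writer balance)
  archived := false
  blob := 0xC0DE
  id := 5
  owner := "gamma" (from writer name)
  => decoded: {"enabled": false, "score": 0.25, "archived": false, "blob": 0xC0DE, "id": 5, "owner": "gamma"}
the rest of the Event diff is inert for this question:
  renamed field owner to name in record Event (alias owner declared on the renamed field) -> fires no rule on Event under this dialect and leaves the result unchanged
  renamed field score to balance in record Event -> fires no rule on Event under this dialect and leaves the result unchanged

decoded: {"enabled": false, "score": 0.25, "archived": false, "blob": 0xC0DE, "id": 5, "owner": "gamma"}


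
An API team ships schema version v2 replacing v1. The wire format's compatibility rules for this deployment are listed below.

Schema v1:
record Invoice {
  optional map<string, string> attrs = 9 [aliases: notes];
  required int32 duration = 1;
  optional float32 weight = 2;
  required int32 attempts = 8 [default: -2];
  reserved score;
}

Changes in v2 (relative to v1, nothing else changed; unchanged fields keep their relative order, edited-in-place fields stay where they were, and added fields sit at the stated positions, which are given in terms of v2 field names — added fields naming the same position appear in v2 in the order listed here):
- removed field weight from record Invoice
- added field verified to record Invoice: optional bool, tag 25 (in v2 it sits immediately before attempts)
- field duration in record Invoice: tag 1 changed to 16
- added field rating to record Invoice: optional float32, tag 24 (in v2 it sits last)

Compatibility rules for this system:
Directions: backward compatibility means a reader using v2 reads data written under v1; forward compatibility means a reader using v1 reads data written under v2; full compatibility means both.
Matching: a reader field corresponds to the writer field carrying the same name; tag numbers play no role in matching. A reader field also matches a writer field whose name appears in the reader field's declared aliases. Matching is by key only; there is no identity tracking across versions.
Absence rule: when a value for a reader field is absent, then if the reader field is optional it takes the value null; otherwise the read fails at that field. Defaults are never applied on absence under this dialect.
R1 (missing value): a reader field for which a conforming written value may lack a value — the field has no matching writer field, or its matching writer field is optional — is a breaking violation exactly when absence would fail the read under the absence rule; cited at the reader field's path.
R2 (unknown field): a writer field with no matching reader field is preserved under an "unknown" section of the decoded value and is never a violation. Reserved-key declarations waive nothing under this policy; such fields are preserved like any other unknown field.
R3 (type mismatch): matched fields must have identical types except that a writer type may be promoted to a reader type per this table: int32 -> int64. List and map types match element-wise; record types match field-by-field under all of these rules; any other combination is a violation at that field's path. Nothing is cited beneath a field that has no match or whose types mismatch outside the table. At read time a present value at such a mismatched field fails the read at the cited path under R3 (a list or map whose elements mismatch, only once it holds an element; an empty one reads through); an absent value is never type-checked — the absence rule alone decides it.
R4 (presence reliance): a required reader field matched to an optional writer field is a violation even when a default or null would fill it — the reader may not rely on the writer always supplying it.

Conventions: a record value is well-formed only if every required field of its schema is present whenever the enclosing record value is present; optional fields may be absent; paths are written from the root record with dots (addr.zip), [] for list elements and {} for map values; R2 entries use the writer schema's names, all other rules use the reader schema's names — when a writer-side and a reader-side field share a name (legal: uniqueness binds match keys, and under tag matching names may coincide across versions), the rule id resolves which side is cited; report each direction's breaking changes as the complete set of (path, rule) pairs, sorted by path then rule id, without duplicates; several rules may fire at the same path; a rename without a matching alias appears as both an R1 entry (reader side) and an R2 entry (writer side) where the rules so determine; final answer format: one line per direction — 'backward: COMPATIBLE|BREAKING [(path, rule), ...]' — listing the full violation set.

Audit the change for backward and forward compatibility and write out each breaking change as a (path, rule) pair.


arrows below run writer -> reader for Invoice
backward analysis of Invoice with v2 as reader and v1 as writer:
  attrs: map<string, string> -> map<string, string>, writer optional; from attrs
  duration: int32 -> int32, writer required; from duration
  no writer field matches reader verified
  attempts: int32 -> int32, writer required; from attempts
  no writer field matches reader rating
  weight (writer side), unknown to reader
  => backward verdict for Invoice: COMPATIBLE, no violations
forward analysis of Invoice with v1 as reader and v2 as writer:
  attrs: map<string, string> -> map<string, string>, writer optional; from attrs
  duration: int32 -> int32, writer required; from duration
  no writer field matches reader weight
  attempts: int32 -> int32, writer required; from attempts
  verified (writer side), unknown to reader
  rating (writer side), unknown to reader
  => forward verdict for Invoice: COMPATIBLE, no violations

backward: COMPATIBLE []; forward: COMPATIBLE []


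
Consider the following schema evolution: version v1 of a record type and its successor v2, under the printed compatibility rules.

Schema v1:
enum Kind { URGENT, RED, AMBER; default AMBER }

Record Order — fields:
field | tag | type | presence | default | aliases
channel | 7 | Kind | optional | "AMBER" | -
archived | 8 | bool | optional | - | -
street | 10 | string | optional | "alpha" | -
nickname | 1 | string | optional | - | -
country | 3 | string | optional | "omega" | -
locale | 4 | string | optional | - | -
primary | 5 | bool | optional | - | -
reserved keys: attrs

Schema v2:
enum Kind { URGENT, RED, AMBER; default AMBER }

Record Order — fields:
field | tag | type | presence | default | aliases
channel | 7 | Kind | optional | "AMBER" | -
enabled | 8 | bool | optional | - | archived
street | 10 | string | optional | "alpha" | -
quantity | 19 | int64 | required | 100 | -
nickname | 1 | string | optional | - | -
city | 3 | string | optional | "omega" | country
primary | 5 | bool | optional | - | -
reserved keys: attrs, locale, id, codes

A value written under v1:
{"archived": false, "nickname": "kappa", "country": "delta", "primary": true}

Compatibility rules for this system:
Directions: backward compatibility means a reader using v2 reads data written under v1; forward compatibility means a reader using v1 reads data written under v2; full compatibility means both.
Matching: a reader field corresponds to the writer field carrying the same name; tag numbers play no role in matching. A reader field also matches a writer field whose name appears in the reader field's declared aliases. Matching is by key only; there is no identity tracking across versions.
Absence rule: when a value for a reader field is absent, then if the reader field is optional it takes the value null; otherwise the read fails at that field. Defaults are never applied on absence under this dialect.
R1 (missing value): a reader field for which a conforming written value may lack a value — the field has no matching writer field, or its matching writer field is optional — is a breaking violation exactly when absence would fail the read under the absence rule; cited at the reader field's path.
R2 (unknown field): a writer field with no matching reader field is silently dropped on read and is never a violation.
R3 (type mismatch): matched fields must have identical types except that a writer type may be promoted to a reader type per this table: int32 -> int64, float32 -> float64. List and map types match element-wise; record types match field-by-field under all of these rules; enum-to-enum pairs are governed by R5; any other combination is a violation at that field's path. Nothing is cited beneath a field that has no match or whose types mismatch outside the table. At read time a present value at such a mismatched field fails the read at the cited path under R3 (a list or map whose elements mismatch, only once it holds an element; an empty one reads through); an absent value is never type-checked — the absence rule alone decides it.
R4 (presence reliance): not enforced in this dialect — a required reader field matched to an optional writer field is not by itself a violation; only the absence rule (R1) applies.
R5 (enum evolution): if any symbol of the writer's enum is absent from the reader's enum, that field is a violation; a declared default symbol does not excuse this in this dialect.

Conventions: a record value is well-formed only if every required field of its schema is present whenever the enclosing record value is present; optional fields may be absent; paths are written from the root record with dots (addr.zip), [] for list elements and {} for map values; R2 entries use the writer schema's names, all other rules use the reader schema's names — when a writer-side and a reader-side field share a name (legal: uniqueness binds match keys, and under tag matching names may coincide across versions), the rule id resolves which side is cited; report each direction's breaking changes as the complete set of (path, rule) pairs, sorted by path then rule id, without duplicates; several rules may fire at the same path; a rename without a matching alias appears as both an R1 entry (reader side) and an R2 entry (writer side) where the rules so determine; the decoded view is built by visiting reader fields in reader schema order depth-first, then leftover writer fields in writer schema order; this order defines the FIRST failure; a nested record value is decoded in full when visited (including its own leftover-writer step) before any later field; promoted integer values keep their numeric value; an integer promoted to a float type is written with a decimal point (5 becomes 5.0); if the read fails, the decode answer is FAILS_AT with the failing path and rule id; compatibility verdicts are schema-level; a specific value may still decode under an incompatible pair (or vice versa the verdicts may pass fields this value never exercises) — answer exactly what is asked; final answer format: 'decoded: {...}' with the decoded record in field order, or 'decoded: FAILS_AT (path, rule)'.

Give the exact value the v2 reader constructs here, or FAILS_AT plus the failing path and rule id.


decoded: FAILS_AT (quantity, R1)

in Order below, arrows point writer -> reader
migrating the Order value to v2:
  channel := null (not supplied -> null)
  enabled := false (from writer archived)
  street := null (not supplied -> null)
  read fails at quantity under R1 (no fill)
  => FAILS_AT (quantity, R1)
the other Order changes do not affect what is asked:
  removed field locale from record Order (its key "locale" joins the reserved list) -> no rule fires on it and the decoded Order view is identical with or without it
  renamed field archived to enabled in record Order (alias archived declared on the renamed field) -> no rule fires on it and the decoded Order view is identical with or without it
  renamed field country to city in record Order (alias country declared on the renamed field) -> no rule fires on it and the decoded Order view is identical with or without it


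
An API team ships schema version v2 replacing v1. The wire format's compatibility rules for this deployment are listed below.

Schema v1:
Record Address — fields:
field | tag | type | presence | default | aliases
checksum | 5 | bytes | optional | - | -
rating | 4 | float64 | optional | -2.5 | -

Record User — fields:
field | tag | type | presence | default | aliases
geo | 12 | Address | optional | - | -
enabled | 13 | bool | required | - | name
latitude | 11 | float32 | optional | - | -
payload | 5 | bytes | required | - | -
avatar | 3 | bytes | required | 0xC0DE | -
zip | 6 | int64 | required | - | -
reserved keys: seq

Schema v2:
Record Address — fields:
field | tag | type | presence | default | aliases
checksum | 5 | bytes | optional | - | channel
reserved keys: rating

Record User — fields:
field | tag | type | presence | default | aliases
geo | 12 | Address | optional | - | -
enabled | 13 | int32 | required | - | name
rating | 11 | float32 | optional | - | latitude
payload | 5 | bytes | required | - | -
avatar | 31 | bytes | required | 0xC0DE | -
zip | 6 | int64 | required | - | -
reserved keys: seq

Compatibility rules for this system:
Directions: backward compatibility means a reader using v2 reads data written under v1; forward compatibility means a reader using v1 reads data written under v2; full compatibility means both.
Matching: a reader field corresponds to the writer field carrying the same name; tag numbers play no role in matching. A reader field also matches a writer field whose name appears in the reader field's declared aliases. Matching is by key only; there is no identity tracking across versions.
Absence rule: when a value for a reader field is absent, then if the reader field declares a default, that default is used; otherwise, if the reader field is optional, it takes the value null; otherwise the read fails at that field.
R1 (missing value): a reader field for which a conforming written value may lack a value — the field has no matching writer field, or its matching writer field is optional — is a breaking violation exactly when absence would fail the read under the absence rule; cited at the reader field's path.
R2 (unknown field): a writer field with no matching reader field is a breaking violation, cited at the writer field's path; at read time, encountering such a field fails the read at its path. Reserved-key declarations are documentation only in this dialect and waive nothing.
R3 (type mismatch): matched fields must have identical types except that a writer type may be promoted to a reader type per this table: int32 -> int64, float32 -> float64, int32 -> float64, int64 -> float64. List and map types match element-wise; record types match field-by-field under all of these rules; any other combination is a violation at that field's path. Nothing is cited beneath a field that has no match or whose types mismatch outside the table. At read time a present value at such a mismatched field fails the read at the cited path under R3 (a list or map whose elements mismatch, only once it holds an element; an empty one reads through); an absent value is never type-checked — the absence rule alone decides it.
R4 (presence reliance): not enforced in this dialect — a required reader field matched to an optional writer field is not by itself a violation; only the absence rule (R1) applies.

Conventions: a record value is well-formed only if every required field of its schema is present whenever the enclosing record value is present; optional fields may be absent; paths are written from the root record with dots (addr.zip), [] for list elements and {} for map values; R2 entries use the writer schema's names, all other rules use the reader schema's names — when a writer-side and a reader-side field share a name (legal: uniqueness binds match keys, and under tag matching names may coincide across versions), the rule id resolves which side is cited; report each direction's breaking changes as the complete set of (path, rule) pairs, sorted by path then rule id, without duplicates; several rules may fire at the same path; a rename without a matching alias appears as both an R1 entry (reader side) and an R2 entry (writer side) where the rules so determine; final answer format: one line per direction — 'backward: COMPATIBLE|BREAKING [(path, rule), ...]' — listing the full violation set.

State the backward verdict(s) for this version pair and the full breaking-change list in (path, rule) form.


backward: BREAKING [(enabled, R3), (geo.rating, R2)]

in User below, arrows point writer -> reader
backward for User (reader v2, writer v1):
  geo <- geo (Address -> Address, writer optional)
  enabled <- enabled (bool -> int32, writer required)
  rating <- latitude (float32 -> float32, writer optional)
  payload <- payload (bytes -> bytes, writer required)
  avatar <- avatar (bytes -> bytes, writer required)
  zip <- zip (int64 -> int64, writer required)
  geo.checksum <- geo.checksum (bytes -> bytes, writer optional)
  writer field geo.rating has no reader counterpart
  violation R3 at enabled
  violation R2 at geo.rating
  backward on User therefore BREAKING (2)
checking off the User differences that do not matter here:
  renamed field latitude to rating in record User (alias latitude declared on the renamed field) -> affects forward compatibility only, which is not asked
  field avatar in record User: tag 3 changed to 31 -> fires no rule on User, leaving the asked answer as it is


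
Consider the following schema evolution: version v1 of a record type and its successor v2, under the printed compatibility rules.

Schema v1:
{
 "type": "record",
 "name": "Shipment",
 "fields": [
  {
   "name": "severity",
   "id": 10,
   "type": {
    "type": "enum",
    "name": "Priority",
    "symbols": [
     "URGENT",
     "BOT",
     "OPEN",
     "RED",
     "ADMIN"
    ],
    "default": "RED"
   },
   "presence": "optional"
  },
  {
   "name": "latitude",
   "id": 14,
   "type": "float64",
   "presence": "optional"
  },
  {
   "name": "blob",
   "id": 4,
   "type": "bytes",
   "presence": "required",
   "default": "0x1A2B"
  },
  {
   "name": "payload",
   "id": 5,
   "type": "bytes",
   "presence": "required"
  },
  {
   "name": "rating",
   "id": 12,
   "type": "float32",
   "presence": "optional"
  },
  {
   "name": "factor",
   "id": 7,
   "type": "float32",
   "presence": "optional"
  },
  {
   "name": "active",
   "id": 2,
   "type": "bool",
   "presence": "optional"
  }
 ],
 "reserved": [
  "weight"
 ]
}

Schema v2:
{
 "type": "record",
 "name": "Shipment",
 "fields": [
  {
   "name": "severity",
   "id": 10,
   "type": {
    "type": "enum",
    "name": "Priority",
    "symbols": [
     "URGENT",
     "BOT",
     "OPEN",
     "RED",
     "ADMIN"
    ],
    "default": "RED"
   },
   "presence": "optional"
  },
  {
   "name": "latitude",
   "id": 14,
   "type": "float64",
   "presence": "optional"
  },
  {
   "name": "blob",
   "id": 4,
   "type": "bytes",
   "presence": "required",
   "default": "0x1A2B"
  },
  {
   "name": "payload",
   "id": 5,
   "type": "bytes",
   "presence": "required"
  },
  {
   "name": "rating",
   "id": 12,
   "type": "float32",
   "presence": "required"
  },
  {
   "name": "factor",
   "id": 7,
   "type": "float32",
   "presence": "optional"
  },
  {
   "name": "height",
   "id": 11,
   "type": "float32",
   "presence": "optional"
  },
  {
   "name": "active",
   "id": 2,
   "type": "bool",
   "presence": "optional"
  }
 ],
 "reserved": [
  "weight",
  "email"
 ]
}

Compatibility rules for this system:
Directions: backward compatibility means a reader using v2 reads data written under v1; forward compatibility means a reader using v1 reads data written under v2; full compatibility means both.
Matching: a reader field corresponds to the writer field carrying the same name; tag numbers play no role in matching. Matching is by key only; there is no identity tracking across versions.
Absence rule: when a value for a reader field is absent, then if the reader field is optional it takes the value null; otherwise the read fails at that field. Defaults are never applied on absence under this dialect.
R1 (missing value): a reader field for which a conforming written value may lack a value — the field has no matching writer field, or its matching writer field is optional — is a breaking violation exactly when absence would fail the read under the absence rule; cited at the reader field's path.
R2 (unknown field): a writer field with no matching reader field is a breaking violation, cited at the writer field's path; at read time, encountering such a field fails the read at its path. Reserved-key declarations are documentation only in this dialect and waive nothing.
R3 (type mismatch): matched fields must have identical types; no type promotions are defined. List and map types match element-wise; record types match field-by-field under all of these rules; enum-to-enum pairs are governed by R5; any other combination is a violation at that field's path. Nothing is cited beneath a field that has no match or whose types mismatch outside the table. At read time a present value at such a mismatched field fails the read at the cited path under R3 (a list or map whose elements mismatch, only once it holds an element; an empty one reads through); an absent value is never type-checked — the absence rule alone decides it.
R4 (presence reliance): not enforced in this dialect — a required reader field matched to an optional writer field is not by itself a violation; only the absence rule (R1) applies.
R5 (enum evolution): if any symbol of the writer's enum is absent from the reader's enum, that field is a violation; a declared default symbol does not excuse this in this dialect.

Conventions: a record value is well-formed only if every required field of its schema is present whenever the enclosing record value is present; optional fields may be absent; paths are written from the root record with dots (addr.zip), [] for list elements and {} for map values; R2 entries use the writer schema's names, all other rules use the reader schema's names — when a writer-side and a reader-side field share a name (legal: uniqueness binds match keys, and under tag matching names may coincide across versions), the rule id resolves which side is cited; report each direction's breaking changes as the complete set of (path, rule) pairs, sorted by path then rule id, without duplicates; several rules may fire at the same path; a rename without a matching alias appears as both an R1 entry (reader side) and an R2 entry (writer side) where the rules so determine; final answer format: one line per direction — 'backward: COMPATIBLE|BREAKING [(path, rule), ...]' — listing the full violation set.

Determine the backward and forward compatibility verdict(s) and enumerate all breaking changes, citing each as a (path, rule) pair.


backward: BREAKING [(rating, R1)]; forward: BREAKING [(height, R2)]

the writer's type comes first in each Shipment pair
checking backward for Shipment: reader v2 against writer v1:
  Priority -> Priority, writer optional: severity aligns to severity
  float64 -> float64, writer optional: latitude aligns to latitude
  bytes -> bytes, writer required: blob aligns to blob
  bytes -> bytes, writer required: payload aligns to payload
  float32 -> float32, writer optional: rating aligns to rating
  float32 -> float32, writer optional: factor aligns to factor
  height: no writer match
  bool -> bool, writer optional: active aligns to active
  R1 fires at rating
  backward on Shipment therefore BREAKING (1)
checking forward for Shipment: reader v1 against writer v2:
  Priority -> Priority, writer optional: severity aligns to severity
  float64 -> float64, writer optional: latitude aligns to latitude
  bytes -> bytes, writer required: blob aligns to blob
  bytes -> bytes, writer required: payload aligns to payload
  float32 -> float32, writer required: rating aligns to rating
  float32 -> float32, writer optional: factor aligns to factor
  bool -> bool, writer optional: active aligns to active
  height (writer side), unknown to reader
  R2 fires at height
  forward on Shipment therefore BREAKING (1)


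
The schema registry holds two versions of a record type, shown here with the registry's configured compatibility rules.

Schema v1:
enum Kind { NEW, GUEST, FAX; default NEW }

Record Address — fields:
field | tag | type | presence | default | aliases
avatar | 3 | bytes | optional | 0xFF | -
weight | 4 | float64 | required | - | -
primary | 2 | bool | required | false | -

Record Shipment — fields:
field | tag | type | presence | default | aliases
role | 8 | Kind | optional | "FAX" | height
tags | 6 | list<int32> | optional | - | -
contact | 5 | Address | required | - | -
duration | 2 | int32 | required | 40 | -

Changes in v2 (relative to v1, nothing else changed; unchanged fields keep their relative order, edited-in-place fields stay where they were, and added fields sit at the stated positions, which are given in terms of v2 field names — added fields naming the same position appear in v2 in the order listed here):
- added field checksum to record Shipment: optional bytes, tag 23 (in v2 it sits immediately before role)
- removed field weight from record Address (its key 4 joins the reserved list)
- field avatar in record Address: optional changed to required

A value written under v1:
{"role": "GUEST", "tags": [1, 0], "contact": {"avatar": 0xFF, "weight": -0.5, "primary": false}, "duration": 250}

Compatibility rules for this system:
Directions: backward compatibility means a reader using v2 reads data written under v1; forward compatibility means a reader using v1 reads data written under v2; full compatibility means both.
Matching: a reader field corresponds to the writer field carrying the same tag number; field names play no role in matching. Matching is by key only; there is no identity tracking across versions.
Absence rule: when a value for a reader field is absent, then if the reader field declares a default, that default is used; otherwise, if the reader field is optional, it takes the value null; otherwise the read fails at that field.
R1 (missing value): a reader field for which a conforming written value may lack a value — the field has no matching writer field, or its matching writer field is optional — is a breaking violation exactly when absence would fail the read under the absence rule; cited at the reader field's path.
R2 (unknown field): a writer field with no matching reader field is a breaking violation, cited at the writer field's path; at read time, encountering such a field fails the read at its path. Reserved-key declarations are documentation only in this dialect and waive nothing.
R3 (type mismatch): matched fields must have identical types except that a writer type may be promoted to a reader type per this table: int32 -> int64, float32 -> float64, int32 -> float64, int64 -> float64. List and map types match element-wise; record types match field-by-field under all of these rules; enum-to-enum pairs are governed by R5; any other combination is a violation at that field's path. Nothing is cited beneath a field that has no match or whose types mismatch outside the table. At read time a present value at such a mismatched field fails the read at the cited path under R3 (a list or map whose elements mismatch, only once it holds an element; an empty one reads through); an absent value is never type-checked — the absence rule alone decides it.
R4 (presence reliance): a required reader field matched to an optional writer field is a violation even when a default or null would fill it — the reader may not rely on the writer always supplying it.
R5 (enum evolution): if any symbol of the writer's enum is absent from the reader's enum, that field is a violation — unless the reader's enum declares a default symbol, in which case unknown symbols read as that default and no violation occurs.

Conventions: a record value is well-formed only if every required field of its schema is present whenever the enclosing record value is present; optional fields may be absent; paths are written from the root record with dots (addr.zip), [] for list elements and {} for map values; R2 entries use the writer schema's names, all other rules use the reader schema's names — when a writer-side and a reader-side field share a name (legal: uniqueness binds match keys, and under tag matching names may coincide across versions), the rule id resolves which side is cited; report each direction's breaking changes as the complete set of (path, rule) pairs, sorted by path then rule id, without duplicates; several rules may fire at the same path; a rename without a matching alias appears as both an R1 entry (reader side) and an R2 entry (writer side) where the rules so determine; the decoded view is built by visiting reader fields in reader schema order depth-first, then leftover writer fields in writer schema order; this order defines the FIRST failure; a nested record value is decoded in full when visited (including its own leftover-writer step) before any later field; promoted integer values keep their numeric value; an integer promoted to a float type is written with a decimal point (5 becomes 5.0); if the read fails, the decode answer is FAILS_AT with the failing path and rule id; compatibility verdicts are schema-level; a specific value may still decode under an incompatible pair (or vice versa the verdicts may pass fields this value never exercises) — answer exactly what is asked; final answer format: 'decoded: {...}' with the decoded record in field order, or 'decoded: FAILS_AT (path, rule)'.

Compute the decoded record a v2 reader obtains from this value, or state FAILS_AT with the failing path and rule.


in Shipment below, arrows point writer -> reader
migrating the Shipment value to v2:
  checksum := null (not supplied -> null)
  role := "GUEST"
  tags := [1, 0]
  contact.avatar := 0xFF
  contact.primary := false
  read fails at contact.weight under R2 (unknown field)
  => FAILS_AT (contact.weight, R2)
ruling out the remaining Shipment differences:
  added field checksum to record Shipment: optional bytes, tag 23 (in v2 it sits immediately before role) -> shifts the Shipment verdicts, not this decode
  field avatar in record Address: optional changed to required -> shifts the Shipment verdicts, not this decode

decoded: FAILS_AT (contact.weight, R2)


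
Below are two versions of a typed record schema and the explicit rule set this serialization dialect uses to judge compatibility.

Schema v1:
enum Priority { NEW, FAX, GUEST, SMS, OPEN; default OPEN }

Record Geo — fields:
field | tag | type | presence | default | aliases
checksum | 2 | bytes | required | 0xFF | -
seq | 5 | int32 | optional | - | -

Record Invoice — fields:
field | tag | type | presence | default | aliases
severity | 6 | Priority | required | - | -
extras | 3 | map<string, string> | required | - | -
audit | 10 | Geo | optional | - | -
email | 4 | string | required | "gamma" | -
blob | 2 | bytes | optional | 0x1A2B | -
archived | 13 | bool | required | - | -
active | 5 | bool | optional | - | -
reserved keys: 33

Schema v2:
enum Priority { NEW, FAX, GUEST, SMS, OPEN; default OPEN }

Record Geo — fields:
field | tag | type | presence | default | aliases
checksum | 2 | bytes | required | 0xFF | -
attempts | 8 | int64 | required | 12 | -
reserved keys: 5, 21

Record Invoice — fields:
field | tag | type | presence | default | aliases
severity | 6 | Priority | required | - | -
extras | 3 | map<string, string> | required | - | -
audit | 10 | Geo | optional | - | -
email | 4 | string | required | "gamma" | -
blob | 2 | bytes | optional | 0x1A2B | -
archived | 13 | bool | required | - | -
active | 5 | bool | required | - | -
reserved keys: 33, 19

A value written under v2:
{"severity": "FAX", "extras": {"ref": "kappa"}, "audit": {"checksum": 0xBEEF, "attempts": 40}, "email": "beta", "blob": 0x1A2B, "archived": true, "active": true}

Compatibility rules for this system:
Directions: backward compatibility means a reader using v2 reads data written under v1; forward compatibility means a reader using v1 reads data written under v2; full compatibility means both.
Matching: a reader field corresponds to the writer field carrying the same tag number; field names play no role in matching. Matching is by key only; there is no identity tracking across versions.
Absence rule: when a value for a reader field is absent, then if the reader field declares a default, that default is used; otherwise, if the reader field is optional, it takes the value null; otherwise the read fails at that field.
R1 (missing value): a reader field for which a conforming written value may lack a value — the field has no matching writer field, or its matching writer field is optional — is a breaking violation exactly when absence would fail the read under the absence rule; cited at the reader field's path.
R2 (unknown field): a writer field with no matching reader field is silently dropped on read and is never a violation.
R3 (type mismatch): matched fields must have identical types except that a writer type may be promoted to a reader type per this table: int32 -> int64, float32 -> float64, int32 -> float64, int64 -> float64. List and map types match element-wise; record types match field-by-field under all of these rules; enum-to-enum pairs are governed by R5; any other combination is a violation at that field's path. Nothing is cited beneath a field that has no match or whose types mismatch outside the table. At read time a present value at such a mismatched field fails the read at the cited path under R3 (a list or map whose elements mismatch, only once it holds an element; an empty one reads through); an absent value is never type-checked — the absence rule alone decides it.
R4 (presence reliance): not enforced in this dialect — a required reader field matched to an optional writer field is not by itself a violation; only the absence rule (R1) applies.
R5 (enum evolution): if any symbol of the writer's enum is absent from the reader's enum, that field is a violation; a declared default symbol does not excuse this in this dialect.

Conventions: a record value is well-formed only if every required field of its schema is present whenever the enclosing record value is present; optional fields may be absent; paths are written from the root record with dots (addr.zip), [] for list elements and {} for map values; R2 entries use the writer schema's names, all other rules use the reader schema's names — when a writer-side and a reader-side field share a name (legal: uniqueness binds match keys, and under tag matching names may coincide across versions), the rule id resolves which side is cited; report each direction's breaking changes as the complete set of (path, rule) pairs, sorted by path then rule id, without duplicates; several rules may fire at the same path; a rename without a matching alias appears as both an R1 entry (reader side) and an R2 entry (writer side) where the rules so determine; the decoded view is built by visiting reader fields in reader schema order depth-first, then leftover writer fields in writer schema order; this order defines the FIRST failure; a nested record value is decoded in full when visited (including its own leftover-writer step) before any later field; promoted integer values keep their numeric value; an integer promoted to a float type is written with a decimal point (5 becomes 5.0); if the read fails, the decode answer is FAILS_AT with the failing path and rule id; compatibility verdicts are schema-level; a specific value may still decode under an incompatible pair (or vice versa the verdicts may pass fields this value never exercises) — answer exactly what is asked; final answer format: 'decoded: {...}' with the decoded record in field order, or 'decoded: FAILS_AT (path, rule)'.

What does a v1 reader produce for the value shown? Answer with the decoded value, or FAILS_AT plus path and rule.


decoded: {"severity": "FAX", "extras": {"ref": "kappa"}, "audit": {"checksum": 0xBEEF, "seq": null}, "email": "beta", "blob": 0x1A2B, "archived": true, "active": true}

arrows below run writer -> reader for Invoice
decode walk for Invoice under reader schema v1:
  severity := "FAX"
  extras := {"ref": "kappa"}
  audit.checksum := 0xBEEF
  audit.seq := null (missing; optional => null)
  writer audit.attempts: no reader field; dropped
  email := "beta"
  blob := 0x1A2B
  archived := true
  active := true
  => decoded: {"severity": "FAX", "extras": {"ref": "kappa"}, "audit": {"checksum": 0xBEEF, "seq": null}, "email": "beta", "blob": 0x1A2B, "archived": true, "active": true}
ruling out the remaining Invoice differences:
  removed field seq from record Geo (its key 5 joins the reserved list) -> fires no rule on Invoice under this dialect and leaves the result unchanged
  added field attempts to record Geo: required int64, tag 8, default 12 (in v2 it sits last) -> fires no rule on Invoice under this dialect and leaves the result unchanged
  field active in record Invoice: optional changed to required -> a verdict-level change on Invoice — the shown value reads the same
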